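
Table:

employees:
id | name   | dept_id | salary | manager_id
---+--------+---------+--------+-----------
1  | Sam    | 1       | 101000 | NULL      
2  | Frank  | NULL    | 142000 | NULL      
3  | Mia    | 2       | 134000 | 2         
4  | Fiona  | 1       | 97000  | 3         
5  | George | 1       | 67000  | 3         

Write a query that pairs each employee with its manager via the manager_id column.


This is a self-join: employees is joined to a second copy of itself, matching each row's manager_id to another row's id. Use LEFT JOIN so rows with manager_id=NULL are kept.
  - employee 1 (Sam): manager_id=NULL -> NULL
  - employee 2 (Frank): manager_id=NULL -> NULL
  - employee 3 (Mia): manager_id=2 -> Frank
  - employee 4 (Fiona): manager_id=3 -> Mia
  - employee 5 (George): manager_id=3 -> Mia

SQL:
SELECT a.name AS item, b.name AS manager
FROM employees a
LEFT JOIN employees b ON a.manager_id = b.id

Result:
item   | manager
-------+--------
Sam    | NULL   
Frank  | NULL   
Mia    | Frank  
Fiona  | Mia    
George | Mia    


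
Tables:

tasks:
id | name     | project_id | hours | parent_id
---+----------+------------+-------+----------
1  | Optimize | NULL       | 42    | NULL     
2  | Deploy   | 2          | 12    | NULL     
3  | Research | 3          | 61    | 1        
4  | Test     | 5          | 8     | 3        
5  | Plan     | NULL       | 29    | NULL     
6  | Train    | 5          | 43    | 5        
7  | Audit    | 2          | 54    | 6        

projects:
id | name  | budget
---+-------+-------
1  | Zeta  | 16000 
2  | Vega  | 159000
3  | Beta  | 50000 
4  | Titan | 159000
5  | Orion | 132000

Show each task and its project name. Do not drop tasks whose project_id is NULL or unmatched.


LEFT JOIN keeps every row from tasks (the left table); where project_id has no match in projects, the project columns become NULL. Walk through each task:
  - task 1 (Optimize): project_id=NULL, no match -> kept with NULL
  - task 2 (Deploy): project_id=2 -> matches Vega
  - task 3 (Research): project_id=3 -> matches Beta
  - task 4 (Test): project_id=5 -> matches Orion
  - task 5 (Plan): project_id=NULL, no match -> kept with NULL
  - task 6 (Train): project_id=5 -> matches Orion
  - task 7 (Audit): project_id=2 -> matches Vega
All 7 rows appear; 2 have NULL project.

SQL:
SELECT a.name, b.name AS project
FROM tasks a
LEFT JOIN projects b ON a.project_id = b.id

Result:
name     | project
---------+--------
Optimize | NULL   
Deploy   | Vega   
Research | Beta   
Test     | Orion  
Plan     | NULL   
Train    | Orion  
Audit    | Vega   


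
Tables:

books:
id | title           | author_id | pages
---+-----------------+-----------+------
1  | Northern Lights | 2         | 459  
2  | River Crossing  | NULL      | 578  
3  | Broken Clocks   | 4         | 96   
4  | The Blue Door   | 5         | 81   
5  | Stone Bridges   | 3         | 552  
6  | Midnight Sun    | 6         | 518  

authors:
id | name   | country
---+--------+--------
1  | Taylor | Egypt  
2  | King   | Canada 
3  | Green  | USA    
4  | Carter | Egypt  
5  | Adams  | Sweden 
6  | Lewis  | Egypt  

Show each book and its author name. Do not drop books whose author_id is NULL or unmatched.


LEFT JOIN keeps every row from books (the left table); where author_id has no match in authors, the author columns become NULL. Walk through each book:
  - book 1 (Northern Lights): author_id=2 -> matches King
  - book 2 (River Crossing): author_id=NULL, no match -> kept with NULL
  - book 3 (Broken Clocks): author_id=4 -> matches Carter
  - book 4 (The Blue Door): author_id=5 -> matches Adams
  - book 5 (Stone Bridges): author_id=3 -> matches Green
  - book 6 (Midnight Sun): author_id=6 -> matches Lewis
All 6 rows appear; 1 has NULL author.

SQL:
SELECT a.title, b.name AS author
FROM books a
LEFT JOIN authors b ON a.author_id = b.id

Result:
title           | author
----------------+-------
Northern Lights | King  
River Crossing  | NULL  
Broken Clocks   | Carter
The Blue Door   | Adams 
Stone Bridges   | Green 
Midnight Sun    | Lewis 


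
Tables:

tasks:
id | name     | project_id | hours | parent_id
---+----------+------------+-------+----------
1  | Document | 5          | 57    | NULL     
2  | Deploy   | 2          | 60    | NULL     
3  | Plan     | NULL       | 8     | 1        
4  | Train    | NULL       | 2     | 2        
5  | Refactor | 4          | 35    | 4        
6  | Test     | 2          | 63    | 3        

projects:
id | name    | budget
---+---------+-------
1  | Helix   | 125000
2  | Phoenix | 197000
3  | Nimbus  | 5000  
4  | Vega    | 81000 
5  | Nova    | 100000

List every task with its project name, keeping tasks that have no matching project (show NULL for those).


LEFT JOIN keeps every row from tasks (the left table); where project_id has no match in projects, the project columns become NULL. Walk through each task:
  - task 1 (Document): project_id=5 -> matches Nova
  - task 2 (Deploy): project_id=2 -> matches Phoenix
  - task 3 (Plan): project_id=NULL, no match -> kept with NULL
  - task 4 (Train): project_id=NULL, no match -> kept with NULL
  - task 5 (Refactor): project_id=4 -> matches Vega
  - task 6 (Test): project_id=2 -> matches Phoenix
All 6 rows appear; 2 have NULL project.

SQL:
SELECT a.name, b.name AS project
FROM tasks a
LEFT JOIN projects b ON a.project_id = b.id

Result:
name     | project
---------+--------
Document | Nova   
Deploy   | Phoenix
Plan     | NULL   
Train    | NULL   
Refactor | Vega   
Test     | Phoenix


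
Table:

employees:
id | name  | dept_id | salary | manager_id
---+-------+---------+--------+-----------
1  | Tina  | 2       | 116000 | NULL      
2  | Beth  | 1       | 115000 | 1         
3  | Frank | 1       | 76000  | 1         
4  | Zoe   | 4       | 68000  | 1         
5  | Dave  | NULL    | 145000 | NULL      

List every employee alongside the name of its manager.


This is a self-join: employees is joined to a second copy of itself, matching each row's manager_id to another row's id. Use LEFT JOIN so rows with manager_id=NULL are kept.
  - employee 1 (Tina): manager_id=NULL -> NULL
  - employee 2 (Beth): manager_id=1 -> Tina
  - employee 3 (Frank): manager_id=1 -> Tina
  - employee 4 (Zoe): manager_id=1 -> Tina
  - employee 5 (Dave): manager_id=NULL -> NULL

SQL:
SELECT a.name AS item, b.name AS manager
FROM employees a
LEFT JOIN employees b ON a.manager_id = b.id

Result:
item  | manager
------+--------
Tina  | NULL   
Beth  | Tina   
Frank | Tina   
Zoe   | Tina   
Dave  | NULL   


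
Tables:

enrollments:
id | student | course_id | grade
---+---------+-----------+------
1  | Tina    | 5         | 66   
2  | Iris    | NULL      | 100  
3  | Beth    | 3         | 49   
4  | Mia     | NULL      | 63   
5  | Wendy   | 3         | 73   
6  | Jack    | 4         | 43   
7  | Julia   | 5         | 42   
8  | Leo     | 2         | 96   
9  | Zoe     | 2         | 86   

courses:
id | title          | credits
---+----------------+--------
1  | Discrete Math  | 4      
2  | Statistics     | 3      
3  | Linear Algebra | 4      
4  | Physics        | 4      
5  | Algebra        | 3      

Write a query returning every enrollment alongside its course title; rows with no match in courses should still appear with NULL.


LEFT JOIN keeps every row from enrollments (the left table); where course_id has no match in courses, the course columns become NULL. Walk through each enrollment:
  - enrollment 1 (Tina): course_id=5 -> matches Algebra
  - enrollment 2 (Iris): course_id=NULL, no match -> kept with NULL
  - enrollment 3 (Beth): course_id=3 -> matches Linear Algebra
  - enrollment 4 (Mia): course_id=NULL, no match -> kept with NULL
  - enrollment 5 (Wendy): course_id=3 -> matches Linear Algebra
  - enrollment 6 (Jack): course_id=4 -> matches Physics
  - enrollment 7 (Julia): course_id=5 -> matches Algebra
  - enrollment 8 (Leo): course_id=2 -> matches Statistics
  - enrollment 9 (Zoe): course_id=2 -> matches Statistics
All 9 rows appear; 2 have NULL course.

SQL:
SELECT a.student, b.title AS course
FROM enrollments a
LEFT JOIN courses b ON a.course_id = b.id

Result:
student | course        
--------+---------------
Tina    | Algebra       
Iris    | NULL          
Beth    | Linear Algebra
Mia     | NULL          
Wendy   | Linear Algebra
Jack    | Physics       
Julia   | Algebra       
Leo     | Statistics    
Zoe     | Statistics    


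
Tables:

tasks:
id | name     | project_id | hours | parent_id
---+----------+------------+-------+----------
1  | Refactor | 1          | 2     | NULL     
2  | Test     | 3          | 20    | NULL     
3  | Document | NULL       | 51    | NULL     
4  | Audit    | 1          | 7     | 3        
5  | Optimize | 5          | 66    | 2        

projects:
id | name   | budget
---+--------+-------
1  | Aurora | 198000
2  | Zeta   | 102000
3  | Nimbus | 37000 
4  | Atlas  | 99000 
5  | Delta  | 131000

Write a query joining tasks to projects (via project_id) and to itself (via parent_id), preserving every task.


Two LEFT JOINs from the same base table tasks: one to projects via project_id, one to tasks itself via parent_id. Both are LEFT so every task is preserved.
Match against projects:
  - task 1 (Refactor): project_id=1 -> matches Aurora
  - task 2 (Test): project_id=3 -> matches Nimbus
  - task 3 (Document): project_id=NULL, no match -> kept with NULL
  - task 4 (Audit): project_id=1 -> matches Aurora
  - task 5 (Optimize): project_id=5 -> matches Delta
Match against tasks (self):
  - task 1 (Refactor): parent_id=NULL -> NULL
  - task 2 (Test): parent_id=NULL -> NULL
  - task 3 (Document): parent_id=NULL -> NULL
  - task 4 (Audit): parent_id=3 -> Document
  - task 5 (Optimize): parent_id=2 -> Test

SQL:
SELECT a.name, b.name AS project, c.name AS parent
FROM tasks a
LEFT JOIN projects b ON a.project_id = b.id
LEFT JOIN tasks c ON a.parent_id = c.id

Result:
name     | project | parent  
---------+---------+---------
Refactor | Aurora  | NULL    
Test     | Nimbus  | NULL    
Document | NULL    | NULL    
Audit    | Aurora  | Document
Optimize | Delta   | Test    


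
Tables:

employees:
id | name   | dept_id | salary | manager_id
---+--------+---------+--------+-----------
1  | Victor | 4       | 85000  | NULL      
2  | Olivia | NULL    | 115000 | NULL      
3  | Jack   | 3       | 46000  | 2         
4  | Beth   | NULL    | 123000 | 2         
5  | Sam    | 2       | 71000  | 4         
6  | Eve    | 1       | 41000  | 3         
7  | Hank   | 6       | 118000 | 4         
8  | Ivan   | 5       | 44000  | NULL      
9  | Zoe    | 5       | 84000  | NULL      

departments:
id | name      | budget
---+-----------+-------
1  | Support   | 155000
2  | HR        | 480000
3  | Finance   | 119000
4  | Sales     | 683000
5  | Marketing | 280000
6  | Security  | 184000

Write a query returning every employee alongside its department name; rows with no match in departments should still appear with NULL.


LEFT JOIN keeps every row from employees (the left table); where dept_id has no match in departments, the department columns become NULL. Walk through each employee:
  - employee 1 (Victor): dept_id=4 -> matches Sales
  - employee 2 (Olivia): dept_id=NULL, no match -> kept with NULL
  - employee 3 (Jack): dept_id=3 -> matches Finance
  - employee 4 (Beth): dept_id=NULL, no match -> kept with NULL
  - employee 5 (Sam): dept_id=2 -> matches HR
  - employee 6 (Eve): dept_id=1 -> matches Support
  - employee 7 (Hank): dept_id=6 -> matches Security
  - employee 8 (Ivan): dept_id=5 -> matches Marketing
  - employee 9 (Zoe): dept_id=5 -> matches Marketing
All 9 rows appear; 2 have NULL department.

SQL:
SELECT a.name, b.name AS department
FROM employees a
LEFT JOIN departments b ON a.dept_id = b.id

Result:
name   | department
-------+-----------
Victor | Sales     
Olivia | NULL      
Jack   | Finance   
Beth   | NULL      
Sam    | HR        
Eve    | Support   
Hank   | Security  
Ivan   | Marketing 
Zoe    | Marketing 


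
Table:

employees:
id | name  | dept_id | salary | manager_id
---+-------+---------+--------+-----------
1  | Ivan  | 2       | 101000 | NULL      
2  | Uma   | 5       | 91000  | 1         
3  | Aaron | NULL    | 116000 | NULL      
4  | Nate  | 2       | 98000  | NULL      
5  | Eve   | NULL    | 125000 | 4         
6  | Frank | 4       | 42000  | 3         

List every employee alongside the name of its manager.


This is a self-join: employees is joined to a second copy of itself, matching each row's manager_id to another row's id. Use LEFT JOIN so rows with manager_id=NULL are kept.
  - employee 1 (Ivan): manager_id=NULL -> NULL
  - employee 2 (Uma): manager_id=1 -> Ivan
  - employee 3 (Aaron): manager_id=NULL -> NULL
  - employee 4 (Nate): manager_id=NULL -> NULL
  - employee 5 (Eve): manager_id=4 -> Nate
  - employee 6 (Frank): manager_id=3 -> Aaron

SQL:
SELECT a.name AS item, b.name AS manager
FROM employees a
LEFT JOIN employees b ON a.manager_id = b.id

Result:
item  | manager
------+--------
Ivan  | NULL   
Uma   | Ivan   
Aaron | NULL   
Nate  | NULL   
Eve   | Nate   
Frank | Aaron  


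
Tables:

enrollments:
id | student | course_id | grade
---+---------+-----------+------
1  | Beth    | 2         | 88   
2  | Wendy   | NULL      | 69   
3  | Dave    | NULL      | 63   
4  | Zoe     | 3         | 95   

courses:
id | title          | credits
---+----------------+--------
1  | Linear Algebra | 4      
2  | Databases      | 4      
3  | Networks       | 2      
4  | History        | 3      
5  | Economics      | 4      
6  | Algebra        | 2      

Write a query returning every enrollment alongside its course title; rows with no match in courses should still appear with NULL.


LEFT JOIN keeps every row from enrollments (the left table); where course_id has no match in courses, the course columns become NULL. Walk through each enrollment:
  - enrollment 1 (Beth): course_id=2 -> matches Databases
  - enrollment 2 (Wendy): course_id=NULL, no match -> kept with NULL
  - enrollment 3 (Dave): course_id=NULL, no match -> kept with NULL
  - enrollment 4 (Zoe): course_id=3 -> matches Networks
All 4 rows appear; 2 have NULL course.

SQL:
SELECT a.student, b.title AS course
FROM enrollments a
LEFT JOIN courses b ON a.course_id = b.id

Result:
student | course   
--------+----------
Beth    | Databases
Wendy   | NULL     
Dave    | NULL     
Zoe     | Networks 


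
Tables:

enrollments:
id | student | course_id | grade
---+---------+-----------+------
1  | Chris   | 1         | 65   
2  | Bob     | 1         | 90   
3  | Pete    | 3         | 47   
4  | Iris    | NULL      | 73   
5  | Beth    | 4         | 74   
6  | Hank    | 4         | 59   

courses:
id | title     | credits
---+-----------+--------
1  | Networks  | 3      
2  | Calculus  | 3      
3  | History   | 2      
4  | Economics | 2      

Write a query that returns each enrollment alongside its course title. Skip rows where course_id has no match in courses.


INNER JOIN keeps only enrollments rows whose course_id matches an id in courses. Walk through each enrollment:
  - enrollment 1 (Chris): course_id=1 -> matches Networks
  - enrollment 2 (Bob): course_id=1 -> matches Networks
  - enrollment 3 (Pete): course_id=3 -> matches History
  - enrollment 4 (Iris): course_id=NULL, no match -> dropped
  - enrollment 5 (Beth): course_id=4 -> matches Economics
  - enrollment 6 (Hank): course_id=4 -> matches Economics
So 1 of 6 rows is dropped.

SQL:
SELECT a.student, b.title AS course
FROM enrollments a
INNER JOIN courses b ON a.course_id = b.id

Result:
student | course   
--------+----------
Chris   | Networks 
Bob     | Networks 
Pete    | History  
Beth    | Economics
Hank    | Economics


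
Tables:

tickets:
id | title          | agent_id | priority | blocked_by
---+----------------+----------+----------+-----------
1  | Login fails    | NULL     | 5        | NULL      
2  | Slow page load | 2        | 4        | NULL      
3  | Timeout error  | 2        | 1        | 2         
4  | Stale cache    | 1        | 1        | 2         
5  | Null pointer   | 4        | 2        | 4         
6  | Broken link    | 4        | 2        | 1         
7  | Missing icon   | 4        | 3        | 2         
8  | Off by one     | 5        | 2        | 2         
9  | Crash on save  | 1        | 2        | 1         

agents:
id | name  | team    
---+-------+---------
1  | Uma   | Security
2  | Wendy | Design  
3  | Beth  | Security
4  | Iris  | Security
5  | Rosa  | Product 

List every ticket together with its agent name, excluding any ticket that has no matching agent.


INNER JOIN keeps only tickets rows whose agent_id matches an id in agents. Walk through each ticket:
  - ticket 1 (Login fails): agent_id=NULL, no match -> dropped
  - ticket 2 (Slow page load): agent_id=2 -> matches Wendy
  - ticket 3 (Timeout error): agent_id=2 -> matches Wendy
  - ticket 4 (Stale cache): agent_id=1 -> matches Uma
  - ticket 5 (Null pointer): agent_id=4 -> matches Iris
  - ticket 6 (Broken link): agent_id=4 -> matches Iris
  - ticket 7 (Missing icon): agent_id=4 -> matches Iris
  - ticket 8 (Off by one): agent_id=5 -> matches Rosa
  - ticket 9 (Crash on save): agent_id=1 -> matches Uma
So 1 of 9 rows is dropped.

SQL:
SELECT a.title, b.name AS agent
FROM tickets a
INNER JOIN agents b ON a.agent_id = b.id

Result:
title          | agent
---------------+------
Slow page load | Wendy
Timeout error  | Wendy
Stale cache    | Uma  
Null pointer   | Iris 
Broken link    | Iris 
Missing icon   | Iris 
Off by one     | Rosa 
Crash on save  | Uma  


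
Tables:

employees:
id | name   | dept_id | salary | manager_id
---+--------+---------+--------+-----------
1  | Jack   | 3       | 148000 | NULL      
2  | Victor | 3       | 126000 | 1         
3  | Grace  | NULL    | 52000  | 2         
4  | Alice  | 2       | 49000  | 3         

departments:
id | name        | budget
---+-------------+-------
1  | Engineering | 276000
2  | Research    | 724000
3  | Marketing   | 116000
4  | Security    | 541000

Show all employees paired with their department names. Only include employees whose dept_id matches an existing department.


INNER JOIN keeps only employees rows whose dept_id matches an id in departments. Walk through each employee:
  - employee 1 (Jack): dept_id=3 -> matches Marketing
  - employee 2 (Victor): dept_id=3 -> matches Marketing
  - employee 3 (Grace): dept_id=NULL, no match -> dropped
  - employee 4 (Alice): dept_id=2 -> matches Research
So 1 of 4 rows is dropped.

SQL:
SELECT a.name, b.name AS department
FROM employees a
INNER JOIN departments b ON a.dept_id = b.id

Result:
name   | department
-------+-----------
Jack   | Marketing 
Victor | Marketing 
Alice  | Research  


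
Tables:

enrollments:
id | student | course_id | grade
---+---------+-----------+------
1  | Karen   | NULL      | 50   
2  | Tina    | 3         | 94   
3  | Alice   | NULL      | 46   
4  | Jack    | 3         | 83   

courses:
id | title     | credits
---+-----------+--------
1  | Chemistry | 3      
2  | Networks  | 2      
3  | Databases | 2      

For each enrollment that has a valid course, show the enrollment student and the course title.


INNER JOIN keeps only enrollments rows whose course_id matches an id in courses. Walk through each enrollment:
  - enrollment 1 (Karen): course_id=NULL, no match -> dropped
  - enrollment 2 (Tina): course_id=3 -> matches Databases
  - enrollment 3 (Alice): course_id=NULL, no match -> dropped
  - enrollment 4 (Jack): course_id=3 -> matches Databases
So 2 of 4 rows are dropped.

SQL:
SELECT a.student, b.title AS course
FROM enrollments a
INNER JOIN courses b ON a.course_id = b.id

Result:
student | course   
--------+----------
Tina    | Databases
Jack    | Databases


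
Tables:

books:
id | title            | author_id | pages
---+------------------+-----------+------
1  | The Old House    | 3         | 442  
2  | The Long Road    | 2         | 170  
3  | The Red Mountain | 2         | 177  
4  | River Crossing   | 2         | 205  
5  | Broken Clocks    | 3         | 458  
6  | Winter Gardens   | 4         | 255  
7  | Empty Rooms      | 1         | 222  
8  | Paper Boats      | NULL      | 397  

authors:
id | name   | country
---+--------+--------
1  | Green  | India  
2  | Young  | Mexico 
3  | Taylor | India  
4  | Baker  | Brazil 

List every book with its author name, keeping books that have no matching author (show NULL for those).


LEFT JOIN keeps every row from books (the left table); where author_id has no match in authors, the author columns become NULL. Walk through each book:
  - book 1 (The Old House): author_id=3 -> matches Taylor
  - book 2 (The Long Road): author_id=2 -> matches Young
  - book 3 (The Red Mountain): author_id=2 -> matches Young
  - book 4 (River Crossing): author_id=2 -> matches Young
  - book 5 (Broken Clocks): author_id=3 -> matches Taylor
  - book 6 (Winter Gardens): author_id=4 -> matches Baker
  - book 7 (Empty Rooms): author_id=1 -> matches Green
  - book 8 (Paper Boats): author_id=NULL, no match -> kept with NULL
All 8 rows appear; 1 has NULL author.

SQL:
SELECT a.title, b.name AS author
FROM books a
LEFT JOIN authors b ON a.author_id = b.id

Result:
title            | author
-----------------+-------
The Old House    | Taylor
The Long Road    | Young 
The Red Mountain | Young 
River Crossing   | Young 
Broken Clocks    | Taylor
Winter Gardens   | Baker 
Empty Rooms      | Green 
Paper Boats      | NULL  


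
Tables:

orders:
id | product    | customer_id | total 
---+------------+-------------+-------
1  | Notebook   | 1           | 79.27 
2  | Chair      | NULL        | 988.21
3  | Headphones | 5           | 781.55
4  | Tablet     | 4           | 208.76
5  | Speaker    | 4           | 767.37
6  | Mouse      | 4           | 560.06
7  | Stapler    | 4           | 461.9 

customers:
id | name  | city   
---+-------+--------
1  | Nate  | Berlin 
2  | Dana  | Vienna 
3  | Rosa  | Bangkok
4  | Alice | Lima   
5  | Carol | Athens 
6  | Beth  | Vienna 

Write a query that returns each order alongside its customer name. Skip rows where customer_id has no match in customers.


INNER JOIN keeps only orders rows whose customer_id matches an id in customers. Walk through each order:
  - order 1 (Notebook): customer_id=1 -> matches Nate
  - order 2 (Chair): customer_id=NULL, no match -> dropped
  - order 3 (Headphones): customer_id=5 -> matches Carol
  - order 4 (Tablet): customer_id=4 -> matches Alice
  - order 5 (Speaker): customer_id=4 -> matches Alice
  - order 6 (Mouse): customer_id=4 -> matches Alice
  - order 7 (Stapler): customer_id=4 -> matches Alice
So 1 of 7 rows is dropped.

SQL:
SELECT a.product, b.name AS customer
FROM orders a
INNER JOIN customers b ON a.customer_id = b.id

Result:
product    | customer
-----------+---------
Notebook   | Nate    
Headphones | Carol   
Tablet     | Alice   
Speaker    | Alice   
Mouse      | Alice   
Stapler    | Alice   


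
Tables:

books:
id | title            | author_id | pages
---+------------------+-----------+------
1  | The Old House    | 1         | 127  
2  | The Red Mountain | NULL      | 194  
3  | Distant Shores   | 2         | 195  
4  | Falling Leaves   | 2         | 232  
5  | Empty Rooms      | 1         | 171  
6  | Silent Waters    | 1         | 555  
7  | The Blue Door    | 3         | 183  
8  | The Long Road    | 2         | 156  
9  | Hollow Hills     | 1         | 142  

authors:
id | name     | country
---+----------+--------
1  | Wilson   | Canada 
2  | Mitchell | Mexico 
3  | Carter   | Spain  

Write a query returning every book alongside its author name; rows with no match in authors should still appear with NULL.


LEFT JOIN keeps every row from books (the left table); where author_id has no match in authors, the author columns become NULL. Walk through each book:
  - book 1 (The Old House): author_id=1 -> matches Wilson
  - book 2 (The Red Mountain): author_id=NULL, no match -> kept with NULL
  - book 3 (Distant Shores): author_id=2 -> matches Mitchell
  - book 4 (Falling Leaves): author_id=2 -> matches Mitchell
  - book 5 (Empty Rooms): author_id=1 -> matches Wilson
  - book 6 (Silent Waters): author_id=1 -> matches Wilson
  - book 7 (The Blue Door): author_id=3 -> matches Carter
  - book 8 (The Long Road): author_id=2 -> matches Mitchell
  - book 9 (Hollow Hills): author_id=1 -> matches Wilson
All 9 rows appear; 1 has NULL author.

SQL:
SELECT a.title, b.name AS author
FROM books a
LEFT JOIN authors b ON a.author_id = b.id

Result:
title            | author  
-----------------+---------
The Old House    | Wilson  
The Red Mountain | NULL    
Distant Shores   | Mitchell
Falling Leaves   | Mitchell
Empty Rooms      | Wilson  
Silent Waters    | Wilson  
The Blue Door    | Carter  
The Long Road    | Mitchell
Hollow Hills     | Wilson  


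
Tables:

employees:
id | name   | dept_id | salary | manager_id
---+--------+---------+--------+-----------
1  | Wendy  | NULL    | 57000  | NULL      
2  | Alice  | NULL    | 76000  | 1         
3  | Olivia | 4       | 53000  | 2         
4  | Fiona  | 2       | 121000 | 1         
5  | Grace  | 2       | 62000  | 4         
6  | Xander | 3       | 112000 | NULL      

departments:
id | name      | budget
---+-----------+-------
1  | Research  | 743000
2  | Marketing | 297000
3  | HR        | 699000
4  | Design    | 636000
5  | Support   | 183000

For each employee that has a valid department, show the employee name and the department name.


INNER JOIN keeps only employees rows whose dept_id matches an id in departments. Walk through each employee:
  - employee 1 (Wendy): dept_id=NULL, no match -> dropped
  - employee 2 (Alice): dept_id=NULL, no match -> dropped
  - employee 3 (Olivia): dept_id=4 -> matches Design
  - employee 4 (Fiona): dept_id=2 -> matches Marketing
  - employee 5 (Grace): dept_id=2 -> matches Marketing
  - employee 6 (Xander): dept_id=3 -> matches HR
So 2 of 6 rows are dropped.

SQL:
SELECT a.name, b.name AS department
FROM employees a
INNER JOIN departments b ON a.dept_id = b.id

Result:
name   | department
-------+-----------
Olivia | Design    
Fiona  | Marketing 
Grace  | Marketing 
Xander | HR        


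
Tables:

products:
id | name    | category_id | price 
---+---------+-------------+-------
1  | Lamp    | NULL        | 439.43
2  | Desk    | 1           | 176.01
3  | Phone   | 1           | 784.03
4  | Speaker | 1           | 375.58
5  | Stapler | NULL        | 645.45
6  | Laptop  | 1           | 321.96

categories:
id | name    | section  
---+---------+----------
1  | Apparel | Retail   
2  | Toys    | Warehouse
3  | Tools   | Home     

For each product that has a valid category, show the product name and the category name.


INNER JOIN keeps only products rows whose category_id matches an id in categories. Walk through each product:
  - product 1 (Lamp): category_id=NULL, no match -> dropped
  - product 2 (Desk): category_id=1 -> matches Apparel
  - product 3 (Phone): category_id=1 -> matches Apparel
  - product 4 (Speaker): category_id=1 -> matches Apparel
  - product 5 (Stapler): category_id=NULL, no match -> dropped
  - product 6 (Laptop): category_id=1 -> matches Apparel
So 2 of 6 rows are dropped.

SQL:
SELECT a.name, b.name AS category
FROM products a
INNER JOIN categories b ON a.category_id = b.id

Result:
name    | category
--------+---------
Desk    | Apparel 
Phone   | Apparel 
Speaker | Apparel 
Laptop  | Apparel 


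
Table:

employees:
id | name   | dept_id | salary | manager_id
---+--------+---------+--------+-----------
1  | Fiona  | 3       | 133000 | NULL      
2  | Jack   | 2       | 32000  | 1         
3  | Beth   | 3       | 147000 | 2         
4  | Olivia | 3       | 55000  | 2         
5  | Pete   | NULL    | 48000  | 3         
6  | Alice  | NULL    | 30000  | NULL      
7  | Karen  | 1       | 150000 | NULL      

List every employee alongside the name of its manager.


This is a self-join: employees is joined to a second copy of itself, matching each row's manager_id to another row's id. Use LEFT JOIN so rows with manager_id=NULL are kept.
  - employee 1 (Fiona): manager_id=NULL -> NULL
  - employee 2 (Jack): manager_id=1 -> Fiona
  - employee 3 (Beth): manager_id=2 -> Jack
  - employee 4 (Olivia): manager_id=2 -> Jack
  - employee 5 (Pete): manager_id=3 -> Beth
  - employee 6 (Alice): manager_id=NULL -> NULL
  - employee 7 (Karen): manager_id=NULL -> NULL

SQL:
SELECT a.name AS item, b.name AS manager
FROM employees a
LEFT JOIN employees b ON a.manager_id = b.id

Result:
item   | manager
-------+--------
Fiona  | NULL   
Jack   | Fiona  
Beth   | Jack   
Olivia | Jack   
Pete   | Beth   
Alice  | NULL   
Karen  | NULL   


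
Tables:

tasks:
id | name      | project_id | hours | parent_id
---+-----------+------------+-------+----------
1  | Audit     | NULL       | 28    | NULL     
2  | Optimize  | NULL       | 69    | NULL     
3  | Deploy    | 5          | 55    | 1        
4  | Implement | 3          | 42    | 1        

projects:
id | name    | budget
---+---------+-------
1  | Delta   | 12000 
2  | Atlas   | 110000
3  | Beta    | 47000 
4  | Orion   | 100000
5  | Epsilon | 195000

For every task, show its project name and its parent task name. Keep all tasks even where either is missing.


Two LEFT JOINs from the same base table tasks: one to projects via project_id, one to tasks itself via parent_id. Both are LEFT so every task is preserved.
Match against projects:
  - task 1 (Audit): project_id=NULL, no match -> kept with NULL
  - task 2 (Optimize): project_id=NULL, no match -> kept with NULL
  - task 3 (Deploy): project_id=5 -> matches Epsilon
  - task 4 (Implement): project_id=3 -> matches Beta
Match against tasks (self):
  - task 1 (Audit): parent_id=NULL -> NULL
  - task 2 (Optimize): parent_id=NULL -> NULL
  - task 3 (Deploy): parent_id=1 -> Audit
  - task 4 (Implement): parent_id=1 -> Audit

SQL:
SELECT a.name, b.name AS project, c.name AS parent
FROM tasks a
LEFT JOIN projects b ON a.project_id = b.id
LEFT JOIN tasks c ON a.parent_id = c.id

Result:
name      | project | parent
----------+---------+-------
Audit     | NULL    | NULL  
Optimize  | NULL    | NULL  
Deploy    | Epsilon | Audit 
Implement | Beta    | Audit 


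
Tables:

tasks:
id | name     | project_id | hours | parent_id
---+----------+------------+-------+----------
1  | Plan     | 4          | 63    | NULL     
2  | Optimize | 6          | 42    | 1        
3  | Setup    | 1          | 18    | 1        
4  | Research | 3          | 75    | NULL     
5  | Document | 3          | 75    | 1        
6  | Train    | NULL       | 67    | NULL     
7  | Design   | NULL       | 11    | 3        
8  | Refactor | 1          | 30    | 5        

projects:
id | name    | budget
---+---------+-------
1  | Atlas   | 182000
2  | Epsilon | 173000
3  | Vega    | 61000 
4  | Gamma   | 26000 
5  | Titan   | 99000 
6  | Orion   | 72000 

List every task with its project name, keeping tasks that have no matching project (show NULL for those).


LEFT JOIN keeps every row from tasks (the left table); where project_id has no match in projects, the project columns become NULL. Walk through each task:
  - task 1 (Plan): project_id=4 -> matches Gamma
  - task 2 (Optimize): project_id=6 -> matches Orion
  - task 3 (Setup): project_id=1 -> matches Atlas
  - task 4 (Research): project_id=3 -> matches Vega
  - task 5 (Document): project_id=3 -> matches Vega
  - task 6 (Train): project_id=NULL, no match -> kept with NULL
  - task 7 (Design): project_id=NULL, no match -> kept with NULL
  - task 8 (Refactor): project_id=1 -> matches Atlas
All 8 rows appear; 2 have NULL project.

SQL:
SELECT a.name, b.name AS project
FROM tasks a
LEFT JOIN projects b ON a.project_id = b.id

Result:
name     | project
---------+--------
Plan     | Gamma  
Optimize | Orion  
Setup    | Atlas  
Research | Vega   
Document | Vega   
Train    | NULL   
Design   | NULL   
Refactor | Atlas  


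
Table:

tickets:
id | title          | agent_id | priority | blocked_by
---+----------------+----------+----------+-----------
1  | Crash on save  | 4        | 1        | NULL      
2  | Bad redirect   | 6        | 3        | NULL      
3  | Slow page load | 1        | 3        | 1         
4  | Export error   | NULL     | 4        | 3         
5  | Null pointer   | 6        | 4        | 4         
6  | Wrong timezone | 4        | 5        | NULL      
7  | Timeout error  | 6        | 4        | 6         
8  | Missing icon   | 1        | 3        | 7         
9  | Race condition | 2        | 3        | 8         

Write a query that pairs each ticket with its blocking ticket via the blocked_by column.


This is a self-join: tickets is joined to a second copy of itself, matching each row's blocked_by to another row's id. Use LEFT JOIN so rows with blocked_by=NULL are kept.
  - ticket 1 (Crash on save): blocked_by=NULL -> NULL
  - ticket 2 (Bad redirect): blocked_by=NULL -> NULL
  - ticket 3 (Slow page load): blocked_by=1 -> Crash on save
  - ticket 4 (Export error): blocked_by=3 -> Slow page load
  - ticket 5 (Null pointer): blocked_by=4 -> Export error
  - ticket 6 (Wrong timezone): blocked_by=NULL -> NULL
  - ticket 7 (Timeout error): blocked_by=6 -> Wrong timezone
  - ticket 8 (Missing icon): blocked_by=7 -> Timeout error
  - ticket 9 (Race condition): blocked_by=8 -> Missing icon

SQL:
SELECT a.title AS item, b.title AS blocked_by
FROM tickets a
LEFT JOIN tickets b ON a.blocked_by = b.id

Result:
item           | blocked_by    
---------------+---------------
Crash on save  | NULL          
Bad redirect   | NULL          
Slow page load | Crash on save 
Export error   | Slow page load
Null pointer   | Export error  
Wrong timezone | NULL          
Timeout error  | Wrong timezone
Missing icon   | Timeout error 
Race condition | Missing icon  


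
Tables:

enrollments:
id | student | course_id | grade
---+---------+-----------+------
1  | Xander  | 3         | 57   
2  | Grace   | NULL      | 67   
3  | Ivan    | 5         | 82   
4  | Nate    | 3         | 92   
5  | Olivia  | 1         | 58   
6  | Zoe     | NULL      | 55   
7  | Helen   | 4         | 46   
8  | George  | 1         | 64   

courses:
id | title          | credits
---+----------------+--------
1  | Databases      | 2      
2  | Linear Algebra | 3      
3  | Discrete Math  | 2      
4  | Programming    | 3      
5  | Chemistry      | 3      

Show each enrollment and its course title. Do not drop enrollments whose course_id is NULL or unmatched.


LEFT JOIN keeps every row from enrollments (the left table); where course_id has no match in courses, the course columns become NULL. Walk through each enrollment:
  - enrollment 1 (Xander): course_id=3 -> matches Discrete Math
  - enrollment 2 (Grace): course_id=NULL, no match -> kept with NULL
  - enrollment 3 (Ivan): course_id=5 -> matches Chemistry
  - enrollment 4 (Nate): course_id=3 -> matches Discrete Math
  - enrollment 5 (Olivia): course_id=1 -> matches Databases
  - enrollment 6 (Zoe): course_id=NULL, no match -> kept with NULL
  - enrollment 7 (Helen): course_id=4 -> matches Programming
  - enrollment 8 (George): course_id=1 -> matches Databases
All 8 rows appear; 2 have NULL course.

SQL:
SELECT a.student, b.title AS course
FROM enrollments a
LEFT JOIN courses b ON a.course_id = b.id

Result:
student | course       
--------+--------------
Xander  | Discrete Math
Grace   | NULL         
Ivan    | Chemistry    
Nate    | Discrete Math
Olivia  | Databases    
Zoe     | NULL         
Helen   | Programming  
George  | Databases    


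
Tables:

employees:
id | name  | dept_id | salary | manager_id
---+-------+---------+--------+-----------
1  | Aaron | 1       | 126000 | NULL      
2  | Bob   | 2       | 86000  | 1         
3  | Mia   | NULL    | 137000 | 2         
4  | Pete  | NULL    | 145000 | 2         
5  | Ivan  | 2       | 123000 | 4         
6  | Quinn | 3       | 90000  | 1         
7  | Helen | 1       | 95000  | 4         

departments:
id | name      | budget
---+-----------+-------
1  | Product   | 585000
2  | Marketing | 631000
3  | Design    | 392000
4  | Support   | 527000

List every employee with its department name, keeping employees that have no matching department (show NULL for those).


LEFT JOIN keeps every row from employees (the left table); where dept_id has no match in departments, the department columns become NULL. Walk through each employee:
  - employee 1 (Aaron): dept_id=1 -> matches Product
  - employee 2 (Bob): dept_id=2 -> matches Marketing
  - employee 3 (Mia): dept_id=NULL, no match -> kept with NULL
  - employee 4 (Pete): dept_id=NULL, no match -> kept with NULL
  - employee 5 (Ivan): dept_id=2 -> matches Marketing
  - employee 6 (Quinn): dept_id=3 -> matches Design
  - employee 7 (Helen): dept_id=1 -> matches Product
All 7 rows appear; 2 have NULL department.

SQL:
SELECT a.name, b.name AS department
FROM employees a
LEFT JOIN departments b ON a.dept_id = b.id

Result:
name  | department
------+-----------
Aaron | Product   
Bob   | Marketing 
Mia   | NULL      
Pete  | NULL      
Ivan  | Marketing 
Quinn | Design    
Helen | Product   


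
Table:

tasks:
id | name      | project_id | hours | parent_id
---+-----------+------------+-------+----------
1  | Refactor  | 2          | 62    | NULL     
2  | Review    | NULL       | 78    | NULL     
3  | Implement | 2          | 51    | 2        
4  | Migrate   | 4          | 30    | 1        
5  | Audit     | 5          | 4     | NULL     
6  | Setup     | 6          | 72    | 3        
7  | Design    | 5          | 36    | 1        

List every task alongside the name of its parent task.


This is a self-join: tasks is joined to a second copy of itself, matching each row's parent_id to another row's id. Use LEFT JOIN so rows with parent_id=NULL are kept.
  - task 1 (Refactor): parent_id=NULL -> NULL
  - task 2 (Review): parent_id=NULL -> NULL
  - task 3 (Implement): parent_id=2 -> Review
  - task 4 (Migrate): parent_id=1 -> Refactor
  - task 5 (Audit): parent_id=NULL -> NULL
  - task 6 (Setup): parent_id=3 -> Implement
  - task 7 (Design): parent_id=1 -> Refactor

SQL:
SELECT a.name AS item, b.name AS parent
FROM tasks a
LEFT JOIN tasks b ON a.parent_id = b.id

Result:
item      | parent   
----------+----------
Refactor  | NULL     
Review    | NULL     
Implement | Review   
Migrate   | Refactor 
Audit     | NULL     
Setup     | Implement
Design    | Refactor 


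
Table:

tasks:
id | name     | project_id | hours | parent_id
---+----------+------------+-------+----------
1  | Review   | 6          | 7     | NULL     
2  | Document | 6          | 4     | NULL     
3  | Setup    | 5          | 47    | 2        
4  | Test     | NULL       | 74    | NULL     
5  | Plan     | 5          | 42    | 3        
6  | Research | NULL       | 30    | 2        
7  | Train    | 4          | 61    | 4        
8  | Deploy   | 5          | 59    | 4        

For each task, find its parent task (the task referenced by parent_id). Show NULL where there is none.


This is a self-join: tasks is joined to a second copy of itself, matching each row's parent_id to another row's id. Use LEFT JOIN so rows with parent_id=NULL are kept.
  - task 1 (Review): parent_id=NULL -> NULL
  - task 2 (Document): parent_id=NULL -> NULL
  - task 3 (Setup): parent_id=2 -> Document
  - task 4 (Test): parent_id=NULL -> NULL
  - task 5 (Plan): parent_id=3 -> Setup
  - task 6 (Research): parent_id=2 -> Document
  - task 7 (Train): parent_id=4 -> Test
  - task 8 (Deploy): parent_id=4 -> Test

SQL:
SELECT a.name AS item, b.name AS parent
FROM tasks a
LEFT JOIN tasks b ON a.parent_id = b.id

Result:
item     | parent  
---------+---------
Review   | NULL    
Document | NULL    
Setup    | Document
Test     | NULL    
Plan     | Setup   
Research | Document
Train    | Test    
Deploy   | Test    


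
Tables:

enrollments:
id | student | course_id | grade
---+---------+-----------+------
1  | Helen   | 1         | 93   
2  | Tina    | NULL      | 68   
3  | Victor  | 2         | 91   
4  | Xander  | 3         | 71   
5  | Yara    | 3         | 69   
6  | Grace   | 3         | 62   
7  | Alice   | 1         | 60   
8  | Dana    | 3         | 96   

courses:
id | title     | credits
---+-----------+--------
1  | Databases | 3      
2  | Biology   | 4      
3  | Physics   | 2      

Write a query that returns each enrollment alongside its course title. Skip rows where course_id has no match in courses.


INNER JOIN keeps only enrollments rows whose course_id matches an id in courses. Walk through each enrollment:
  - enrollment 1 (Helen): course_id=1 -> matches Databases
  - enrollment 2 (Tina): course_id=NULL, no match -> dropped
  - enrollment 3 (Victor): course_id=2 -> matches Biology
  - enrollment 4 (Xander): course_id=3 -> matches Physics
  - enrollment 5 (Yara): course_id=3 -> matches Physics
  - enrollment 6 (Grace): course_id=3 -> matches Physics
  - enrollment 7 (Alice): course_id=1 -> matches Databases
  - enrollment 8 (Dana): course_id=3 -> matches Physics
So 1 of 8 rows is dropped.

SQL:
SELECT a.student, b.title AS course
FROM enrollments a
INNER JOIN courses b ON a.course_id = b.id

Result:
student | course   
--------+----------
Helen   | Databases
Victor  | Biology  
Xander  | Physics  
Yara    | Physics  
Grace   | Physics  
Alice   | Databases
Dana    | Physics  
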